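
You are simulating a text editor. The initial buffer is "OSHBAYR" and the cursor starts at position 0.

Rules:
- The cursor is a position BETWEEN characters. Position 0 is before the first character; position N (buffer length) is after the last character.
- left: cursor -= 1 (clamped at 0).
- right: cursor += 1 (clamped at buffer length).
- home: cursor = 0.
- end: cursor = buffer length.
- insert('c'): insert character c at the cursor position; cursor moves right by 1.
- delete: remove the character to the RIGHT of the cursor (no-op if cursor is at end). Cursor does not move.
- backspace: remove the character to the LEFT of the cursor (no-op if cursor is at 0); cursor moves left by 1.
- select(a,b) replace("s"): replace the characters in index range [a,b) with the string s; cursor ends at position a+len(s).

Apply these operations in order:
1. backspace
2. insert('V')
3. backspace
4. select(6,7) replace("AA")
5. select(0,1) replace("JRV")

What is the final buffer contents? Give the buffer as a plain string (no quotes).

After op 1 (backspace): buf='OSHBAYR' cursor=0
After op 2 (insert('V')): buf='VOSHBAYR' cursor=1
After op 3 (backspace): buf='OSHBAYR' cursor=0
After op 4 (select(6,7) replace("AA")): buf='OSHBAYAA' cursor=8
After op 5 (select(0,1) replace("JRV")): buf='JRVSHBAYAA' cursor=3

Answer: JRVSHBAYAA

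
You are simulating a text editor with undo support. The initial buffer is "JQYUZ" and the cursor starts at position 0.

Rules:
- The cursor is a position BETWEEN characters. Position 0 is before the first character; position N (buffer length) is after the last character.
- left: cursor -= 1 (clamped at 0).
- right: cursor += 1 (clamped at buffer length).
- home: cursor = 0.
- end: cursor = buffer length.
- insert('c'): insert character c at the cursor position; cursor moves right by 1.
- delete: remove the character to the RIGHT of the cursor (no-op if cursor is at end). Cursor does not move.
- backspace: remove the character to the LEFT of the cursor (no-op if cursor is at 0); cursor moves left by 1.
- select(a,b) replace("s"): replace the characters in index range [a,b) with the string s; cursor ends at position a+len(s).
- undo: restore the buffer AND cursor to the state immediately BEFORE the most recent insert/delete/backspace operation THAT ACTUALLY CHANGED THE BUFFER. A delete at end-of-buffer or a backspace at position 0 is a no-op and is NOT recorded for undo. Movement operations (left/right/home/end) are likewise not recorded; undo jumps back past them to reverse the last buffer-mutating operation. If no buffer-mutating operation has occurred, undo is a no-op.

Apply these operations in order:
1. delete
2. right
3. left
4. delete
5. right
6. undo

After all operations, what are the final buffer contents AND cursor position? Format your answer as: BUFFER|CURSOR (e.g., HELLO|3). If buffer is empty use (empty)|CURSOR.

After op 1 (delete): buf='QYUZ' cursor=0
After op 2 (right): buf='QYUZ' cursor=1
After op 3 (left): buf='QYUZ' cursor=0
After op 4 (delete): buf='YUZ' cursor=0
After op 5 (right): buf='YUZ' cursor=1
After op 6 (undo): buf='QYUZ' cursor=0

Answer: QYUZ|0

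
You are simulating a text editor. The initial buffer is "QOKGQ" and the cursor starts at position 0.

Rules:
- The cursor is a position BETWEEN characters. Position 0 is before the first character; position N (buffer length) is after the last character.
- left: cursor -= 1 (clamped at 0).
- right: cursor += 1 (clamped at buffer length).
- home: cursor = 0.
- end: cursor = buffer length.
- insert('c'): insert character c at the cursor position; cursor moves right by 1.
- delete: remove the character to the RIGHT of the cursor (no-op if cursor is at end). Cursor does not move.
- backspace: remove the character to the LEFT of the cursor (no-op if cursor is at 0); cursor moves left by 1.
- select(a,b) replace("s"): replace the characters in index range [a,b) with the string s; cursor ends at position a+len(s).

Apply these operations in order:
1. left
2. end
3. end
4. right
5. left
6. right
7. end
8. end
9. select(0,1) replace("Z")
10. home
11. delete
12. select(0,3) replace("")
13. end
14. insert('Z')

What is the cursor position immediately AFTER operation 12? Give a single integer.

After op 1 (left): buf='QOKGQ' cursor=0
After op 2 (end): buf='QOKGQ' cursor=5
After op 3 (end): buf='QOKGQ' cursor=5
After op 4 (right): buf='QOKGQ' cursor=5
After op 5 (left): buf='QOKGQ' cursor=4
After op 6 (right): buf='QOKGQ' cursor=5
After op 7 (end): buf='QOKGQ' cursor=5
After op 8 (end): buf='QOKGQ' cursor=5
After op 9 (select(0,1) replace("Z")): buf='ZOKGQ' cursor=1
After op 10 (home): buf='ZOKGQ' cursor=0
After op 11 (delete): buf='OKGQ' cursor=0
After op 12 (select(0,3) replace("")): buf='Q' cursor=0

Answer: 0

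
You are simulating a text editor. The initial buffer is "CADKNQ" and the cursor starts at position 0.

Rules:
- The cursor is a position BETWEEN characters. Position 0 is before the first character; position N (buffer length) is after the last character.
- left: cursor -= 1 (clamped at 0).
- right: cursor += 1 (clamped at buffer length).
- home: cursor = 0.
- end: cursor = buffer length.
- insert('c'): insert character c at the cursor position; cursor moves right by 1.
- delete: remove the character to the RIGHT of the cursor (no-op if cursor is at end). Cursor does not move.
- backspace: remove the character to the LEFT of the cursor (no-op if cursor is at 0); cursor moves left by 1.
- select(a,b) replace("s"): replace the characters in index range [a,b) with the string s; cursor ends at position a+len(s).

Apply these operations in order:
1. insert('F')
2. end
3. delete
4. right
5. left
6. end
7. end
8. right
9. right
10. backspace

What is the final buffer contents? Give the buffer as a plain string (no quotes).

Answer: FCADKN

Derivation:
After op 1 (insert('F')): buf='FCADKNQ' cursor=1
After op 2 (end): buf='FCADKNQ' cursor=7
After op 3 (delete): buf='FCADKNQ' cursor=7
After op 4 (right): buf='FCADKNQ' cursor=7
After op 5 (left): buf='FCADKNQ' cursor=6
After op 6 (end): buf='FCADKNQ' cursor=7
After op 7 (end): buf='FCADKNQ' cursor=7
After op 8 (right): buf='FCADKNQ' cursor=7
After op 9 (right): buf='FCADKNQ' cursor=7
After op 10 (backspace): buf='FCADKN' cursor=6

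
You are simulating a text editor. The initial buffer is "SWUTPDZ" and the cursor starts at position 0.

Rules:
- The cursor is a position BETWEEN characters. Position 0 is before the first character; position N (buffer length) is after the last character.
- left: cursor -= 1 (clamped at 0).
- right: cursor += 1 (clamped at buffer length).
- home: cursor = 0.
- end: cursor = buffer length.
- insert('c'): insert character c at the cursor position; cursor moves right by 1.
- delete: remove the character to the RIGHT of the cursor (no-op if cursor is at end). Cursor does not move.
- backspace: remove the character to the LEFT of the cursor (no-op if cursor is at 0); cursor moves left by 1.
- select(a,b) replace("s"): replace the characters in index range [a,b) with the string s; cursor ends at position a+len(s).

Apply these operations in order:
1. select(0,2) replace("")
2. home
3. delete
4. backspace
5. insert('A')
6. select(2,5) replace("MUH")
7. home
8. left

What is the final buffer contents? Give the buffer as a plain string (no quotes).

After op 1 (select(0,2) replace("")): buf='UTPDZ' cursor=0
After op 2 (home): buf='UTPDZ' cursor=0
After op 3 (delete): buf='TPDZ' cursor=0
After op 4 (backspace): buf='TPDZ' cursor=0
After op 5 (insert('A')): buf='ATPDZ' cursor=1
After op 6 (select(2,5) replace("MUH")): buf='ATMUH' cursor=5
After op 7 (home): buf='ATMUH' cursor=0
After op 8 (left): buf='ATMUH' cursor=0

Answer: ATMUH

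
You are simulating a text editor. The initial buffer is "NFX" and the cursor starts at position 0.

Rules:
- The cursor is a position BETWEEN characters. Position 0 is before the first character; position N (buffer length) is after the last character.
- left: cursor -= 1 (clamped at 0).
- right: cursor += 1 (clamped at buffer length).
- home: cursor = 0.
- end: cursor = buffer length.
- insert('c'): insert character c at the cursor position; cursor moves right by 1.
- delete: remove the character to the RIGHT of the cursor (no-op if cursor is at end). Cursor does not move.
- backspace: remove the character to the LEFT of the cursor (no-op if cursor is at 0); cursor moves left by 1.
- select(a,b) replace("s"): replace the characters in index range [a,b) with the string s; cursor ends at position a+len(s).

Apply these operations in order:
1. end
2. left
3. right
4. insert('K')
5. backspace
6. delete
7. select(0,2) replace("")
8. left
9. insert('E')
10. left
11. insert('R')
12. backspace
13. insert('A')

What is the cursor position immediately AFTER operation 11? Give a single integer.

After op 1 (end): buf='NFX' cursor=3
After op 2 (left): buf='NFX' cursor=2
After op 3 (right): buf='NFX' cursor=3
After op 4 (insert('K')): buf='NFXK' cursor=4
After op 5 (backspace): buf='NFX' cursor=3
After op 6 (delete): buf='NFX' cursor=3
After op 7 (select(0,2) replace("")): buf='X' cursor=0
After op 8 (left): buf='X' cursor=0
After op 9 (insert('E')): buf='EX' cursor=1
After op 10 (left): buf='EX' cursor=0
After op 11 (insert('R')): buf='REX' cursor=1

Answer: 1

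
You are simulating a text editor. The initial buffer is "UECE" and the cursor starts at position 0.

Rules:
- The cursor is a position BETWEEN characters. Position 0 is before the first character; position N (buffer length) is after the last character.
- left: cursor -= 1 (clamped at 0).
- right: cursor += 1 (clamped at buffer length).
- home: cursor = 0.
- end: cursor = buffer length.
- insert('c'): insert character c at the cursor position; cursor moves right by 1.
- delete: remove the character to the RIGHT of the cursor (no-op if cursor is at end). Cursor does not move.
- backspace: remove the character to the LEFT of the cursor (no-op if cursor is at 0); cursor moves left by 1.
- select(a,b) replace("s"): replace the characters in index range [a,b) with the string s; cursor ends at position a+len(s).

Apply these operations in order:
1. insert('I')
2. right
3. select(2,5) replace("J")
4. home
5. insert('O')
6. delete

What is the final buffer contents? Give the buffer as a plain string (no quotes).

Answer: OUJ

Derivation:
After op 1 (insert('I')): buf='IUECE' cursor=1
After op 2 (right): buf='IUECE' cursor=2
After op 3 (select(2,5) replace("J")): buf='IUJ' cursor=3
After op 4 (home): buf='IUJ' cursor=0
After op 5 (insert('O')): buf='OIUJ' cursor=1
After op 6 (delete): buf='OUJ' cursor=1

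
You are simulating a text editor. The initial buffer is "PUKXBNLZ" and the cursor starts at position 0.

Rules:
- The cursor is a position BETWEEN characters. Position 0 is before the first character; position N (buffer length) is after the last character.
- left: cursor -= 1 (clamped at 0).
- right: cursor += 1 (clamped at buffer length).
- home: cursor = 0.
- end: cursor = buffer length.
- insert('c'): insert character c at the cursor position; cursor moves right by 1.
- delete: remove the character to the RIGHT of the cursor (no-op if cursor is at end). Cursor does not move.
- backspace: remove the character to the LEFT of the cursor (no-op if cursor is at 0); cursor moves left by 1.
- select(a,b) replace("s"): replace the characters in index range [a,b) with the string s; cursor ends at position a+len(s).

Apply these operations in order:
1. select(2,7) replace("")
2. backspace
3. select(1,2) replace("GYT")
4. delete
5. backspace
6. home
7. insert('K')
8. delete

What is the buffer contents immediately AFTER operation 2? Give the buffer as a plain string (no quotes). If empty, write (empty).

After op 1 (select(2,7) replace("")): buf='PUZ' cursor=2
After op 2 (backspace): buf='PZ' cursor=1

Answer: PZ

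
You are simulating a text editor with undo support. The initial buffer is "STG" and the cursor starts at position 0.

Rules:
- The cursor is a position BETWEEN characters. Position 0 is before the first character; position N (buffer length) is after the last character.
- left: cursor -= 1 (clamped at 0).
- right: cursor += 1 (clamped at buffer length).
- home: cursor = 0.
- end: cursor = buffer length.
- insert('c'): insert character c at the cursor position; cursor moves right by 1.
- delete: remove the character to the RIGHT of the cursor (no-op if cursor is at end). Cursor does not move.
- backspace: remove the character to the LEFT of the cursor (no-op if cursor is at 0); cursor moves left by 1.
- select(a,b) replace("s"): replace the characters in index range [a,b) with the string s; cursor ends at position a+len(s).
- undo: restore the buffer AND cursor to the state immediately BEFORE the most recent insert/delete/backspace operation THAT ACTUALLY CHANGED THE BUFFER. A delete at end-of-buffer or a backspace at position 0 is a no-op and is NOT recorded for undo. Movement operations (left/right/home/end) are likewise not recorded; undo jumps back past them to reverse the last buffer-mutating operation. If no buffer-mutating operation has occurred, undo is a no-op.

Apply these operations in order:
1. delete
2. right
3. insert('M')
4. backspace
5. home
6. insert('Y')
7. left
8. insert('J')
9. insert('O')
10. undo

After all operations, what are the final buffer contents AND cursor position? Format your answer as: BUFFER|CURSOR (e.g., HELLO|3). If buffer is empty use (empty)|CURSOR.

Answer: JYTG|1

Derivation:
After op 1 (delete): buf='TG' cursor=0
After op 2 (right): buf='TG' cursor=1
After op 3 (insert('M')): buf='TMG' cursor=2
After op 4 (backspace): buf='TG' cursor=1
After op 5 (home): buf='TG' cursor=0
After op 6 (insert('Y')): buf='YTG' cursor=1
After op 7 (left): buf='YTG' cursor=0
After op 8 (insert('J')): buf='JYTG' cursor=1
After op 9 (insert('O')): buf='JOYTG' cursor=2
After op 10 (undo): buf='JYTG' cursor=1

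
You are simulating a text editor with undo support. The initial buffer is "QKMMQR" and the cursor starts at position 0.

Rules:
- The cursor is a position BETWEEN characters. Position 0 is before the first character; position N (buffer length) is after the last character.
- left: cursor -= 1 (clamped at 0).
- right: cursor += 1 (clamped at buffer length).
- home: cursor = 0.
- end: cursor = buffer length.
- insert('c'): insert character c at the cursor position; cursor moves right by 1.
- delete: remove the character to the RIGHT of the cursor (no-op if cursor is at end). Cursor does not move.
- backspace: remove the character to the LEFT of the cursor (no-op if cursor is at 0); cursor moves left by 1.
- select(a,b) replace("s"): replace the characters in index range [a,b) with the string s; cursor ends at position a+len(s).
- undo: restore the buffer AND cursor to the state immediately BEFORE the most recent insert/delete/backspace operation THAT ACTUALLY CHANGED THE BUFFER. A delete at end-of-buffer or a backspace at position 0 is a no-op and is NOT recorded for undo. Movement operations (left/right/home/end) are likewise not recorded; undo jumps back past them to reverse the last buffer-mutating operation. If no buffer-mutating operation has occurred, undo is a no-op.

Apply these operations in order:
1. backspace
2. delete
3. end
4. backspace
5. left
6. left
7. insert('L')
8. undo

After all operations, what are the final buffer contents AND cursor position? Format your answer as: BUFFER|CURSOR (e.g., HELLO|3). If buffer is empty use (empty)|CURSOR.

Answer: KMMQ|2

Derivation:
After op 1 (backspace): buf='QKMMQR' cursor=0
After op 2 (delete): buf='KMMQR' cursor=0
After op 3 (end): buf='KMMQR' cursor=5
After op 4 (backspace): buf='KMMQ' cursor=4
After op 5 (left): buf='KMMQ' cursor=3
After op 6 (left): buf='KMMQ' cursor=2
After op 7 (insert('L')): buf='KMLMQ' cursor=3
After op 8 (undo): buf='KMMQ' cursor=2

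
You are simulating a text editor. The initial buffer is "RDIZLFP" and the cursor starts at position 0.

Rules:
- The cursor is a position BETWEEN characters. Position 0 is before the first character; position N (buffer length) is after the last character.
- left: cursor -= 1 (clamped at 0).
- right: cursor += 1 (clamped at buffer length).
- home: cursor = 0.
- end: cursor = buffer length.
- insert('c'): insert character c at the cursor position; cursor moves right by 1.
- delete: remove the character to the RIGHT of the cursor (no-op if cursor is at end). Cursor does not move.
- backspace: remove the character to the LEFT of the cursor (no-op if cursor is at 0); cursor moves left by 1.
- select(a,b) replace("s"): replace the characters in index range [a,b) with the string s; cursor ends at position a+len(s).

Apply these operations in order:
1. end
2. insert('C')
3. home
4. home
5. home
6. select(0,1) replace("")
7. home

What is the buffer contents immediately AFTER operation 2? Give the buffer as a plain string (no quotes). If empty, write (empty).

Answer: RDIZLFPC

Derivation:
After op 1 (end): buf='RDIZLFP' cursor=7
After op 2 (insert('C')): buf='RDIZLFPC' cursor=8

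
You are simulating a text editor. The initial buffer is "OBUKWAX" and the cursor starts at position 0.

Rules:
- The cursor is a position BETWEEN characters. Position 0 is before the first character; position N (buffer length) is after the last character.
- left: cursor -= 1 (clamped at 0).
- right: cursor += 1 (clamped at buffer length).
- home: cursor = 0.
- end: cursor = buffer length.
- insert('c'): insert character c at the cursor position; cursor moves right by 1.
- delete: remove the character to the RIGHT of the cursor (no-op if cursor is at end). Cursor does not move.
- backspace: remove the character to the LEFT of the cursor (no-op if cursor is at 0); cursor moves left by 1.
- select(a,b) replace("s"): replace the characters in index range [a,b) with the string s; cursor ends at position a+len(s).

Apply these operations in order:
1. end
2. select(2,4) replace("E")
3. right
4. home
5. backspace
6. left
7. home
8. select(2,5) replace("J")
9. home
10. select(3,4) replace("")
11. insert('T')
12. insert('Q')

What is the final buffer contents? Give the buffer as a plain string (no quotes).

After op 1 (end): buf='OBUKWAX' cursor=7
After op 2 (select(2,4) replace("E")): buf='OBEWAX' cursor=3
After op 3 (right): buf='OBEWAX' cursor=4
After op 4 (home): buf='OBEWAX' cursor=0
After op 5 (backspace): buf='OBEWAX' cursor=0
After op 6 (left): buf='OBEWAX' cursor=0
After op 7 (home): buf='OBEWAX' cursor=0
After op 8 (select(2,5) replace("J")): buf='OBJX' cursor=3
After op 9 (home): buf='OBJX' cursor=0
After op 10 (select(3,4) replace("")): buf='OBJ' cursor=3
After op 11 (insert('T')): buf='OBJT' cursor=4
After op 12 (insert('Q')): buf='OBJTQ' cursor=5

Answer: OBJTQ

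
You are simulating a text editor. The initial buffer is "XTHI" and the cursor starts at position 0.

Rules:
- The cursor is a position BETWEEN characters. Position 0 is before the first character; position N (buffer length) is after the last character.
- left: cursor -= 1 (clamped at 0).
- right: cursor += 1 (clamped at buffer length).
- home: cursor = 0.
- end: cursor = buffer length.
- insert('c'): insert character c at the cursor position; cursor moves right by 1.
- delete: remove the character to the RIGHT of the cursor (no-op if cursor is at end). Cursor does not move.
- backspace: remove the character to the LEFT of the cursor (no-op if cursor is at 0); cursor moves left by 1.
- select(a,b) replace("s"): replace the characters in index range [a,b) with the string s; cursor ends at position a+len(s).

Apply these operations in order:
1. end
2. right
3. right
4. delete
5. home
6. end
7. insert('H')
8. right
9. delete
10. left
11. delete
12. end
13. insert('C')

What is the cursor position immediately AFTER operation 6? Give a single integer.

After op 1 (end): buf='XTHI' cursor=4
After op 2 (right): buf='XTHI' cursor=4
After op 3 (right): buf='XTHI' cursor=4
After op 4 (delete): buf='XTHI' cursor=4
After op 5 (home): buf='XTHI' cursor=0
After op 6 (end): buf='XTHI' cursor=4

Answer: 4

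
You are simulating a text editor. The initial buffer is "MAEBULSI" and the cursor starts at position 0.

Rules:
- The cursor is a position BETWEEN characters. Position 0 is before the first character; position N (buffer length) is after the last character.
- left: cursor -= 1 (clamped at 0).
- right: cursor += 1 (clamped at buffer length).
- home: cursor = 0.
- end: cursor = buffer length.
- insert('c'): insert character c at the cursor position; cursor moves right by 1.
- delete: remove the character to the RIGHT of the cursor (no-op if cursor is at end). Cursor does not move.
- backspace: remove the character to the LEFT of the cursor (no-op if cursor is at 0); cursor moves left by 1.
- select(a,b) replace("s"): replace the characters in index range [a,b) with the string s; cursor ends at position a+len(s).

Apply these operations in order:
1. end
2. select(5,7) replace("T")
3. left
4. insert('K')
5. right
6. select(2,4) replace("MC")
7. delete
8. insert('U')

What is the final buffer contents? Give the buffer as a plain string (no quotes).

After op 1 (end): buf='MAEBULSI' cursor=8
After op 2 (select(5,7) replace("T")): buf='MAEBUTI' cursor=6
After op 3 (left): buf='MAEBUTI' cursor=5
After op 4 (insert('K')): buf='MAEBUKTI' cursor=6
After op 5 (right): buf='MAEBUKTI' cursor=7
After op 6 (select(2,4) replace("MC")): buf='MAMCUKTI' cursor=4
After op 7 (delete): buf='MAMCKTI' cursor=4
After op 8 (insert('U')): buf='MAMCUKTI' cursor=5

Answer: MAMCUKTI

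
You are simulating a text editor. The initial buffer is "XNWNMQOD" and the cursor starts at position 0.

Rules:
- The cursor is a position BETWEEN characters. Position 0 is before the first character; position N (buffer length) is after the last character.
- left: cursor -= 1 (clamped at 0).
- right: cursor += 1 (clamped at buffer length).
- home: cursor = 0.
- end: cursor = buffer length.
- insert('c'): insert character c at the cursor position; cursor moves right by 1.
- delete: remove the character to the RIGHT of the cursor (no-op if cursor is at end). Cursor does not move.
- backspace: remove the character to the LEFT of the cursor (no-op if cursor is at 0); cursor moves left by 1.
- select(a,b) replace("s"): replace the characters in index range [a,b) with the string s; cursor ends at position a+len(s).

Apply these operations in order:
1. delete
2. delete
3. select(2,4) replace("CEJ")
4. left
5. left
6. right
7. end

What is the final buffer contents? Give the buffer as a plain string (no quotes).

After op 1 (delete): buf='NWNMQOD' cursor=0
After op 2 (delete): buf='WNMQOD' cursor=0
After op 3 (select(2,4) replace("CEJ")): buf='WNCEJOD' cursor=5
After op 4 (left): buf='WNCEJOD' cursor=4
After op 5 (left): buf='WNCEJOD' cursor=3
After op 6 (right): buf='WNCEJOD' cursor=4
After op 7 (end): buf='WNCEJOD' cursor=7

Answer: WNCEJOD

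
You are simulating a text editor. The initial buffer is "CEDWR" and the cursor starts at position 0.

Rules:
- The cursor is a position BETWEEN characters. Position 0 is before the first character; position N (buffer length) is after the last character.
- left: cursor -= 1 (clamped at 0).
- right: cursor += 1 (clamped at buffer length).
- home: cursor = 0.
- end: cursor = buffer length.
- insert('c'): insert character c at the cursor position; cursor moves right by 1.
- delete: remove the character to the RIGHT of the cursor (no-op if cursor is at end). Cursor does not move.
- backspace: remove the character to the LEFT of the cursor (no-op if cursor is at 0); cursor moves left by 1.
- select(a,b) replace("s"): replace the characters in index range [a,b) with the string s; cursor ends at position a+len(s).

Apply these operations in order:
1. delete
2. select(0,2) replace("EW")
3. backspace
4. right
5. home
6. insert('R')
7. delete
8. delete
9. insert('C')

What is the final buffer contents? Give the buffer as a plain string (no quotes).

After op 1 (delete): buf='EDWR' cursor=0
After op 2 (select(0,2) replace("EW")): buf='EWWR' cursor=2
After op 3 (backspace): buf='EWR' cursor=1
After op 4 (right): buf='EWR' cursor=2
After op 5 (home): buf='EWR' cursor=0
After op 6 (insert('R')): buf='REWR' cursor=1
After op 7 (delete): buf='RWR' cursor=1
After op 8 (delete): buf='RR' cursor=1
After op 9 (insert('C')): buf='RCR' cursor=2

Answer: RCR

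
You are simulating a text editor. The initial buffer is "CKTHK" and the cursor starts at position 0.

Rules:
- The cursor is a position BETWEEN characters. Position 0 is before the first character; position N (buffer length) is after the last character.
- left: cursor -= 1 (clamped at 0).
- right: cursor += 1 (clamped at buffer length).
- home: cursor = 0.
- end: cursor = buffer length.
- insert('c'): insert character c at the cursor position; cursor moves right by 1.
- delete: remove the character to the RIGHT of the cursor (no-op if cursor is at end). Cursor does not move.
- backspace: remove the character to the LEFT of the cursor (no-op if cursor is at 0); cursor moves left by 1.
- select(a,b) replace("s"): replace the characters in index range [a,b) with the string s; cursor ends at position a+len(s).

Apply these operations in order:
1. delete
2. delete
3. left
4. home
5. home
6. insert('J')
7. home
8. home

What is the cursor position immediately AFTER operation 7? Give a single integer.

Answer: 0

Derivation:
After op 1 (delete): buf='KTHK' cursor=0
After op 2 (delete): buf='THK' cursor=0
After op 3 (left): buf='THK' cursor=0
After op 4 (home): buf='THK' cursor=0
After op 5 (home): buf='THK' cursor=0
After op 6 (insert('J')): buf='JTHK' cursor=1
After op 7 (home): buf='JTHK' cursor=0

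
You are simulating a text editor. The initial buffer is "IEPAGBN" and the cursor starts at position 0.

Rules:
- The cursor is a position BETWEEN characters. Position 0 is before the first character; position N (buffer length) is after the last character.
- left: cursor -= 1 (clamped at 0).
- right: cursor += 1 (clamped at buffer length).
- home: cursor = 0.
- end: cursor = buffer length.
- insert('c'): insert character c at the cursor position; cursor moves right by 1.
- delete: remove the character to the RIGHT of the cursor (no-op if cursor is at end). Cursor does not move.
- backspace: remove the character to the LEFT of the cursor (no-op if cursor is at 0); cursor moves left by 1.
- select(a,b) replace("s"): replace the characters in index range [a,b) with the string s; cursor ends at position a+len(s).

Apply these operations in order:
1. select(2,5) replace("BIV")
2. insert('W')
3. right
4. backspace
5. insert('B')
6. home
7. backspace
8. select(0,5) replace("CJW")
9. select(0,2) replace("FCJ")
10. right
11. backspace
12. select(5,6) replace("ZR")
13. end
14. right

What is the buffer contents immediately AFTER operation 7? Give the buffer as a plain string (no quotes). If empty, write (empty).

Answer: IEBIVWBN

Derivation:
After op 1 (select(2,5) replace("BIV")): buf='IEBIVBN' cursor=5
After op 2 (insert('W')): buf='IEBIVWBN' cursor=6
After op 3 (right): buf='IEBIVWBN' cursor=7
After op 4 (backspace): buf='IEBIVWN' cursor=6
After op 5 (insert('B')): buf='IEBIVWBN' cursor=7
After op 6 (home): buf='IEBIVWBN' cursor=0
After op 7 (backspace): buf='IEBIVWBN' cursor=0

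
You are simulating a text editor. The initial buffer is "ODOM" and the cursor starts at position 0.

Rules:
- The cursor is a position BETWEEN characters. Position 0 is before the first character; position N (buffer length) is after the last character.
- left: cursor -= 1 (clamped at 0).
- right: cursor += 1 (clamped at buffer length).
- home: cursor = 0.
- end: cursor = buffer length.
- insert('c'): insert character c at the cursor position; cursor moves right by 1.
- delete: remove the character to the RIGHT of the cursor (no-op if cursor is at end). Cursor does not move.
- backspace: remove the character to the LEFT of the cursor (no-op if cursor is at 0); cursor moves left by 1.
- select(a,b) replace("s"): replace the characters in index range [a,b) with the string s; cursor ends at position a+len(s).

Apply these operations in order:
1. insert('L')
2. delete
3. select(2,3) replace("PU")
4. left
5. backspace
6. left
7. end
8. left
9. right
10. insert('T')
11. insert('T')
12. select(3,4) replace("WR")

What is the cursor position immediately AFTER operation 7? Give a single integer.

After op 1 (insert('L')): buf='LODOM' cursor=1
After op 2 (delete): buf='LDOM' cursor=1
After op 3 (select(2,3) replace("PU")): buf='LDPUM' cursor=4
After op 4 (left): buf='LDPUM' cursor=3
After op 5 (backspace): buf='LDUM' cursor=2
After op 6 (left): buf='LDUM' cursor=1
After op 7 (end): buf='LDUM' cursor=4

Answer: 4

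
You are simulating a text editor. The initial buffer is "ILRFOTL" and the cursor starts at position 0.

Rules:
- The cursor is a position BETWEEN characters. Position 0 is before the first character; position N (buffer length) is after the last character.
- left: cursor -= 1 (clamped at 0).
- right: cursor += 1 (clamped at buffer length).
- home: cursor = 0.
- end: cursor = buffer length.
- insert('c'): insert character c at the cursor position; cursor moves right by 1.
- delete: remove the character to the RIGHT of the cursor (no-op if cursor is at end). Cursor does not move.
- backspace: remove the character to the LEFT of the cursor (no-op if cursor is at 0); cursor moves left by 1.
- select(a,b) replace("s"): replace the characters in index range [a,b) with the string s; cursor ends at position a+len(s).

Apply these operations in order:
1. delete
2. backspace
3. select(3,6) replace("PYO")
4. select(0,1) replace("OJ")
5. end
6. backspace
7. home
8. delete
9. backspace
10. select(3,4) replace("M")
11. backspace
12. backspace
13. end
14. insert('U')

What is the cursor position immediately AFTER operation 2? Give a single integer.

After op 1 (delete): buf='LRFOTL' cursor=0
After op 2 (backspace): buf='LRFOTL' cursor=0

Answer: 0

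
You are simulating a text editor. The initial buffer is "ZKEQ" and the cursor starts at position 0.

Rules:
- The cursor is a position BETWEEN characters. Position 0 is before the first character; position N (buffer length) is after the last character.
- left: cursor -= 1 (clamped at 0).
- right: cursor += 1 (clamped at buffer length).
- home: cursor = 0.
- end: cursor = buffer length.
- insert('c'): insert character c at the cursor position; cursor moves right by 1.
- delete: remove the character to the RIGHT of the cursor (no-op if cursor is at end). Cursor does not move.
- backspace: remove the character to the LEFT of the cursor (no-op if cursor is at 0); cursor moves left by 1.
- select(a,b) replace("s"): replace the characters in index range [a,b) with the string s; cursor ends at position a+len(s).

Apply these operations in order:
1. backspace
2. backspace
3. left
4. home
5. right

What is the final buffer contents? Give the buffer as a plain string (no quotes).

After op 1 (backspace): buf='ZKEQ' cursor=0
After op 2 (backspace): buf='ZKEQ' cursor=0
After op 3 (left): buf='ZKEQ' cursor=0
After op 4 (home): buf='ZKEQ' cursor=0
After op 5 (right): buf='ZKEQ' cursor=1

Answer: ZKEQ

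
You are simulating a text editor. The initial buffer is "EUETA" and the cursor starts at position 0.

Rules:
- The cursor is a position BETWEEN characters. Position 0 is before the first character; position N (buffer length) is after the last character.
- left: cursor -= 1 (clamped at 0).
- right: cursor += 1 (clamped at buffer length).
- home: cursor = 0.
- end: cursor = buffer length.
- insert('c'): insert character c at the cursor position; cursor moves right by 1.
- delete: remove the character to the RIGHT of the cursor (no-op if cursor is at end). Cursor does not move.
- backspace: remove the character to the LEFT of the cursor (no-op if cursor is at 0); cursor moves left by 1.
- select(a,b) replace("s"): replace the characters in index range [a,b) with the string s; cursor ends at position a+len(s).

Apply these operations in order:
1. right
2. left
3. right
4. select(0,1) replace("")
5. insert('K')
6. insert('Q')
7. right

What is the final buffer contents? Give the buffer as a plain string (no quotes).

Answer: KQUETA

Derivation:
After op 1 (right): buf='EUETA' cursor=1
After op 2 (left): buf='EUETA' cursor=0
After op 3 (right): buf='EUETA' cursor=1
After op 4 (select(0,1) replace("")): buf='UETA' cursor=0
After op 5 (insert('K')): buf='KUETA' cursor=1
After op 6 (insert('Q')): buf='KQUETA' cursor=2
After op 7 (right): buf='KQUETA' cursor=3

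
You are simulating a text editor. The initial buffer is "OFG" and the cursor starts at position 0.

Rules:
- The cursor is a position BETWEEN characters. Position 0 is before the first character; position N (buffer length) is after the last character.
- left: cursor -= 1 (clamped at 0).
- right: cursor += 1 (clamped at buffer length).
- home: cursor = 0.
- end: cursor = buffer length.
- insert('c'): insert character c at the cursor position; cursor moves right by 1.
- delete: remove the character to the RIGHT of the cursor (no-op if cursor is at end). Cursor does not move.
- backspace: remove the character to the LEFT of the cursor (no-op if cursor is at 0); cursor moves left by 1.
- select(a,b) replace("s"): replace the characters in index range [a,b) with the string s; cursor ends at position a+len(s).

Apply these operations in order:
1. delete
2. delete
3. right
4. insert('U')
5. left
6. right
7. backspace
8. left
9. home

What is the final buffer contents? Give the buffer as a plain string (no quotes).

After op 1 (delete): buf='FG' cursor=0
After op 2 (delete): buf='G' cursor=0
After op 3 (right): buf='G' cursor=1
After op 4 (insert('U')): buf='GU' cursor=2
After op 5 (left): buf='GU' cursor=1
After op 6 (right): buf='GU' cursor=2
After op 7 (backspace): buf='G' cursor=1
After op 8 (left): buf='G' cursor=0
After op 9 (home): buf='G' cursor=0

Answer: G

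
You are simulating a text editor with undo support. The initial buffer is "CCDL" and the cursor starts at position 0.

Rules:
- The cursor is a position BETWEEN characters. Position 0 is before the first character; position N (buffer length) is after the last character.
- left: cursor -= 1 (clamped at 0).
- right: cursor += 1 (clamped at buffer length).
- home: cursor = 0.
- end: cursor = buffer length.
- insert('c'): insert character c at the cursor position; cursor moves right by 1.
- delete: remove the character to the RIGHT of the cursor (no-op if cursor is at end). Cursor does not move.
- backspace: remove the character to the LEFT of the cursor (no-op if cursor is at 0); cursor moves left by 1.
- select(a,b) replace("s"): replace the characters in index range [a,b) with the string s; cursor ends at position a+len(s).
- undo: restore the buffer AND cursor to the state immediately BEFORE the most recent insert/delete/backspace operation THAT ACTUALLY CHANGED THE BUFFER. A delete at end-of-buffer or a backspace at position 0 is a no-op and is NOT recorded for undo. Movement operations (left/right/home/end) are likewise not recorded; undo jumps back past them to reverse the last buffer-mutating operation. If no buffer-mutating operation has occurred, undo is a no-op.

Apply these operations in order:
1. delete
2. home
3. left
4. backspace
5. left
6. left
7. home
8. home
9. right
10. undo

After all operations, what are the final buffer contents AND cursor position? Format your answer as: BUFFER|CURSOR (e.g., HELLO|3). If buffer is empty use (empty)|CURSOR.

Answer: CCDL|0

Derivation:
After op 1 (delete): buf='CDL' cursor=0
After op 2 (home): buf='CDL' cursor=0
After op 3 (left): buf='CDL' cursor=0
After op 4 (backspace): buf='CDL' cursor=0
After op 5 (left): buf='CDL' cursor=0
After op 6 (left): buf='CDL' cursor=0
After op 7 (home): buf='CDL' cursor=0
After op 8 (home): buf='CDL' cursor=0
After op 9 (right): buf='CDL' cursor=1
After op 10 (undo): buf='CCDL' cursor=0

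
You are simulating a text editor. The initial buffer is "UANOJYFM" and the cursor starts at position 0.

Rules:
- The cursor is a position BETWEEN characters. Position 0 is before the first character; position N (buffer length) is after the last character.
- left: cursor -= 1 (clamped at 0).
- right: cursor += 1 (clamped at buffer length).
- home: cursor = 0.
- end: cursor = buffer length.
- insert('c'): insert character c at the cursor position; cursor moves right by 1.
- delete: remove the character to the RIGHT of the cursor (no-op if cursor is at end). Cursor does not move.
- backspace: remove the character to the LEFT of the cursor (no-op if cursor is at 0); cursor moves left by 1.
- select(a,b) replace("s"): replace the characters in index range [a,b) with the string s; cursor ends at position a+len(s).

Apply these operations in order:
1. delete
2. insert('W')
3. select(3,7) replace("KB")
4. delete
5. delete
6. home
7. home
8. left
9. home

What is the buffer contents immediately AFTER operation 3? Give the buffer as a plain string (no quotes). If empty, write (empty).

After op 1 (delete): buf='ANOJYFM' cursor=0
After op 2 (insert('W')): buf='WANOJYFM' cursor=1
After op 3 (select(3,7) replace("KB")): buf='WANKBM' cursor=5

Answer: WANKBM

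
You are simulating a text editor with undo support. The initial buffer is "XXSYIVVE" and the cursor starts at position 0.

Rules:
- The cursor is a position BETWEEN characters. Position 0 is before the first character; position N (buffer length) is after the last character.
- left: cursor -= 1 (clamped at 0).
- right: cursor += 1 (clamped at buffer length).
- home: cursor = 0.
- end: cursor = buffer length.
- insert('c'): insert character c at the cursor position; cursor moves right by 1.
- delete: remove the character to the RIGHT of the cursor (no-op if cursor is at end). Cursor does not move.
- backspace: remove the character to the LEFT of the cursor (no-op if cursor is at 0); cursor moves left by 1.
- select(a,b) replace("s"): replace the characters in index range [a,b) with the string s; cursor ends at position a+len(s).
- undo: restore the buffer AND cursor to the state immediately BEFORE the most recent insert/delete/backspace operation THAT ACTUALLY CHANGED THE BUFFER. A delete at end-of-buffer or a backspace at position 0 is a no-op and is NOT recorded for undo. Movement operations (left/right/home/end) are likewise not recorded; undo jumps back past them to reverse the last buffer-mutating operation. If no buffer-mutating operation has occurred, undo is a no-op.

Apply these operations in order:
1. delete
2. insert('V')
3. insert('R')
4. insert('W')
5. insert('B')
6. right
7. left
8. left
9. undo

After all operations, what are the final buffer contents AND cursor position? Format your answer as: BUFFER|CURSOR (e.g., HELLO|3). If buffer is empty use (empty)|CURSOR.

After op 1 (delete): buf='XSYIVVE' cursor=0
After op 2 (insert('V')): buf='VXSYIVVE' cursor=1
After op 3 (insert('R')): buf='VRXSYIVVE' cursor=2
After op 4 (insert('W')): buf='VRWXSYIVVE' cursor=3
After op 5 (insert('B')): buf='VRWBXSYIVVE' cursor=4
After op 6 (right): buf='VRWBXSYIVVE' cursor=5
After op 7 (left): buf='VRWBXSYIVVE' cursor=4
After op 8 (left): buf='VRWBXSYIVVE' cursor=3
After op 9 (undo): buf='VRWXSYIVVE' cursor=3

Answer: VRWXSYIVVE|3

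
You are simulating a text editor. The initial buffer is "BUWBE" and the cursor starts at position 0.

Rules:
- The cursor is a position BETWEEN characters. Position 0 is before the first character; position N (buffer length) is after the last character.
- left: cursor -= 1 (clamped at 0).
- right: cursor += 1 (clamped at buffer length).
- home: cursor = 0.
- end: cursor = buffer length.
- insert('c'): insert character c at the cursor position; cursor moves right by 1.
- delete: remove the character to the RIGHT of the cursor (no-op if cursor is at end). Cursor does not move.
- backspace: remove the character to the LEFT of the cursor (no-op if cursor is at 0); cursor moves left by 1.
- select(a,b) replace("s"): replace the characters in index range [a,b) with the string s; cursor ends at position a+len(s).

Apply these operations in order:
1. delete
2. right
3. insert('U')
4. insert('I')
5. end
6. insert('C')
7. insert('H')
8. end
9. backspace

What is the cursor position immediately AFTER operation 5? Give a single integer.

After op 1 (delete): buf='UWBE' cursor=0
After op 2 (right): buf='UWBE' cursor=1
After op 3 (insert('U')): buf='UUWBE' cursor=2
After op 4 (insert('I')): buf='UUIWBE' cursor=3
After op 5 (end): buf='UUIWBE' cursor=6

Answer: 6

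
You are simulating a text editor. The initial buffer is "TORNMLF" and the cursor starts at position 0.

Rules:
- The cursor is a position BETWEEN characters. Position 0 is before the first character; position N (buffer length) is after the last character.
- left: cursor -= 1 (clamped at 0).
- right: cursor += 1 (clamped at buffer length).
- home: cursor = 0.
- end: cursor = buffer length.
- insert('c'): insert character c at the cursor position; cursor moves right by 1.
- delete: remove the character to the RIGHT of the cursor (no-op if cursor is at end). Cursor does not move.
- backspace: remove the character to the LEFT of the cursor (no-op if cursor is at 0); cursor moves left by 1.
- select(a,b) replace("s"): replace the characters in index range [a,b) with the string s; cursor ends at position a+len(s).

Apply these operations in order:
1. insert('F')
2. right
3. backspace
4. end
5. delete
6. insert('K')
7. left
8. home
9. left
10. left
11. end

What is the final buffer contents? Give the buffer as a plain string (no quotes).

After op 1 (insert('F')): buf='FTORNMLF' cursor=1
After op 2 (right): buf='FTORNMLF' cursor=2
After op 3 (backspace): buf='FORNMLF' cursor=1
After op 4 (end): buf='FORNMLF' cursor=7
After op 5 (delete): buf='FORNMLF' cursor=7
After op 6 (insert('K')): buf='FORNMLFK' cursor=8
After op 7 (left): buf='FORNMLFK' cursor=7
After op 8 (home): buf='FORNMLFK' cursor=0
After op 9 (left): buf='FORNMLFK' cursor=0
After op 10 (left): buf='FORNMLFK' cursor=0
After op 11 (end): buf='FORNMLFK' cursor=8

Answer: FORNMLFK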